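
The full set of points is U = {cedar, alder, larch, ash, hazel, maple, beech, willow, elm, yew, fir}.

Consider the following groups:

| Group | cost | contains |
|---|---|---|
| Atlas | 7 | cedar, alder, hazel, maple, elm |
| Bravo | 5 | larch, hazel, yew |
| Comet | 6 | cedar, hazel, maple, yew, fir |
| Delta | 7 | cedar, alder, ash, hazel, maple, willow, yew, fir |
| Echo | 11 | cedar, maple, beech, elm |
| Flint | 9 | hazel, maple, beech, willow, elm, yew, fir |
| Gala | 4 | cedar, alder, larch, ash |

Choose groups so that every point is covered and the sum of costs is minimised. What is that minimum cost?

Flint, Gala together cover every point (Flint ∪ Gala = {cedar, alder, larch, ash, hazel, maple, beech, willow, elm, yew, fir}); total cost 9 + 4 = 13.
The greedy pick Delta, Gala, Flint costs 20; no covering selection beats 13.

13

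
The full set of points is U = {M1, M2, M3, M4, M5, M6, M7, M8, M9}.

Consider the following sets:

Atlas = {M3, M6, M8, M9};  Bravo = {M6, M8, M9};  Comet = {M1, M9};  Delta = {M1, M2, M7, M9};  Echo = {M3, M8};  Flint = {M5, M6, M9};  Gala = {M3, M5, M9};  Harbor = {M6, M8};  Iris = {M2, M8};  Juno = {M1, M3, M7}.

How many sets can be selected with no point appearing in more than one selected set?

3

Flint, Iris, Juno are pairwise disjoint (Flint={M5,M6,M9}; Iris={M2,M8}; Juno={M1,M3,M7}).
Every remaining set overlaps one of these, and no 4 of the listed sets are pairwise disjoint, so 3 is the maximum.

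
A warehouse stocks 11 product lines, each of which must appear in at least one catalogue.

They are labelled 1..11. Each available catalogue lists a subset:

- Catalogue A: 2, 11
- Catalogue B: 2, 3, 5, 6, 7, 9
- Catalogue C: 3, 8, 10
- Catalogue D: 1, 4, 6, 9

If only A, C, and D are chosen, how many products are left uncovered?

Union of A, C, D = {1, 2, 3, 4, 6, 8, 9, 10, 11}.
Not covered: 5, 7 — 2 products.

2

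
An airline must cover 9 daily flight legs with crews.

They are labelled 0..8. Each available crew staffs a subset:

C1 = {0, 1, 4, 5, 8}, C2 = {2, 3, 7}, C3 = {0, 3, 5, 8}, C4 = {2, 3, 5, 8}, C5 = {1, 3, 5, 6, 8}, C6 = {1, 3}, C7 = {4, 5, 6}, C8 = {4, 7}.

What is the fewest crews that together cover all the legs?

3

C1 and C2 and C7 together: C1 ∪ C2 ∪ C7 = {0, 1, 2, 3, 4, 5, 6, 7, 8} — every leg is covered.
No 2 of the 8 crews cover everything (all 28 combinations miss at least one leg), so 3 is optimal.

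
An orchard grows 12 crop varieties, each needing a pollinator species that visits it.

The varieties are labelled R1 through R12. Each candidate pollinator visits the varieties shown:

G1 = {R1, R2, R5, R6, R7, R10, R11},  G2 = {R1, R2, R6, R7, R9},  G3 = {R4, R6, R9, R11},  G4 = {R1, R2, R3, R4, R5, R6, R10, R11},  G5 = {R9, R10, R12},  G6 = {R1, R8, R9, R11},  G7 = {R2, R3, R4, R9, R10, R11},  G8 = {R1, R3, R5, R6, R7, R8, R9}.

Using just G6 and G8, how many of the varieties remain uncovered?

4

Union of G6, G8 = {R1, R3, R5, R6, R7, R8, R9, R11}.
Not covered: R2, R4, R10, R12 — 4 varieties.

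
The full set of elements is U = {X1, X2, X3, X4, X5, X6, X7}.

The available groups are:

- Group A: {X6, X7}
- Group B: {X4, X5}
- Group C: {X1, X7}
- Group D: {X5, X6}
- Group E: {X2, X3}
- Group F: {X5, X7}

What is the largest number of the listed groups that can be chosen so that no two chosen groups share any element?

3

C, D, E are pairwise disjoint (C={X1,X7}; D={X5,X6}; E={X2,X3}).
Every remaining group overlaps one of these, and no 4 of the listed groups are pairwise disjoint, so 3 is the maximum.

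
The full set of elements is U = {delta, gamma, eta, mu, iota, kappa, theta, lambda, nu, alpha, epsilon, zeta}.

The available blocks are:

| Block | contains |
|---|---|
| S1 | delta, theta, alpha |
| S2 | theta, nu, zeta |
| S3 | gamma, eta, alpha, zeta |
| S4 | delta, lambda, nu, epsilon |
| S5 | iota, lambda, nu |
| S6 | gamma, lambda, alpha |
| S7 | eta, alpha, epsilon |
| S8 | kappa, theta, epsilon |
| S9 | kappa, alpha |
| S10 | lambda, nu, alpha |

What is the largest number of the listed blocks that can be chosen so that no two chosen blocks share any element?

S3, S5, S8 are pairwise disjoint (S3={gamma,eta,alpha,zeta}; S5={iota,lambda,nu}; S8={kappa,theta,epsilon}).
Every remaining block overlaps one of these, and no 4 of the listed blocks are pairwise disjoint, so 3 is the maximum.

3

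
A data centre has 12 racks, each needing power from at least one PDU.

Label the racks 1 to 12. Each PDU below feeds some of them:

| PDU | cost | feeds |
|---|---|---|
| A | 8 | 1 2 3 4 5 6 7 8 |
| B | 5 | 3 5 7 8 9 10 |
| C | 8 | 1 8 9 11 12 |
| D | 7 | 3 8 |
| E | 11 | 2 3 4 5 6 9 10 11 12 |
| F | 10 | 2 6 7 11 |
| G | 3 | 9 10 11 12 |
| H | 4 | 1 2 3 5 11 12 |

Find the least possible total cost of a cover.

A, G together cover every rack (A ∪ G = {1, 2, 3, 4, 5, 6, 7, 8, 9, 10, 11, 12}); total cost 8 + 3 = 11.
The greedy pick H, B, A costs 17; no covering selection beats 11.

11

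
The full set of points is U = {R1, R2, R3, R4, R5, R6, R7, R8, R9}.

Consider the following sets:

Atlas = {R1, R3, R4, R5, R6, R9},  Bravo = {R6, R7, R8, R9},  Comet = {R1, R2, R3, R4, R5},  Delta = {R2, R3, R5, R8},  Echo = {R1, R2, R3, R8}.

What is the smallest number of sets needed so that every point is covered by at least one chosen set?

2

Bravo and Comet together: Bravo ∪ Comet = {R1, R2, R3, R4, R5, R6, R7, R8, R9} — every point is covered.
No single set has all 9 points (the largest, Atlas, has 6), so 2 is optimal.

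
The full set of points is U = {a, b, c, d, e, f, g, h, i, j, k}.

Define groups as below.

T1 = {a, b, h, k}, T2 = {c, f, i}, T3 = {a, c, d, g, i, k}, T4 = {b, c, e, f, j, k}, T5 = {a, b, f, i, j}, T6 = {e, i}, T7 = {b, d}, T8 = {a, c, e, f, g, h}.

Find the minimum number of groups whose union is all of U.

T3, T5, and T8 cover everything between them: the union {a, b, c, d, e, f, g, h, i, j, k} is all of U.
No 2 of the 8 groups cover everything (all 28 combinations miss at least one point), so 3 is optimal.

3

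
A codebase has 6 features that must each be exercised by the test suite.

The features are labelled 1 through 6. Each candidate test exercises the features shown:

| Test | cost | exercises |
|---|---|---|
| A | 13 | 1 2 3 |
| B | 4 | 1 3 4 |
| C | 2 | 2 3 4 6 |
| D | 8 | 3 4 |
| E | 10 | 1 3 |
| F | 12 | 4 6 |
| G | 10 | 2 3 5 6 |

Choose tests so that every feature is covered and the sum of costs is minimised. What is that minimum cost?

14

B, G together cover every feature (B ∪ G = {1, 2, 3, 4, 5, 6}); total cost 4 + 10 = 14.
The greedy pick C, B, G costs 16; no covering selection beats 14.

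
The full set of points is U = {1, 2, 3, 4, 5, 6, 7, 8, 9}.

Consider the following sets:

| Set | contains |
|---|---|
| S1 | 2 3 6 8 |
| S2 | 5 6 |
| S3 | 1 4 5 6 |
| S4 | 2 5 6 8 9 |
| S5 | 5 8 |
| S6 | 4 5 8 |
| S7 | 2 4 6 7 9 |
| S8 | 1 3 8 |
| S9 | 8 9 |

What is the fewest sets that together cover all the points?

3

S4, S7, and S8 cover everything between them: the union {1, 2, 3, 4, 5, 6, 7, 8, 9} is all of U.
Only S7 contains 7, so S7 is forced; the remaining 4 points need at least 2 more sets (each remaining set adds at most 3) — so at least 3 sets are needed, and 3 is optimal.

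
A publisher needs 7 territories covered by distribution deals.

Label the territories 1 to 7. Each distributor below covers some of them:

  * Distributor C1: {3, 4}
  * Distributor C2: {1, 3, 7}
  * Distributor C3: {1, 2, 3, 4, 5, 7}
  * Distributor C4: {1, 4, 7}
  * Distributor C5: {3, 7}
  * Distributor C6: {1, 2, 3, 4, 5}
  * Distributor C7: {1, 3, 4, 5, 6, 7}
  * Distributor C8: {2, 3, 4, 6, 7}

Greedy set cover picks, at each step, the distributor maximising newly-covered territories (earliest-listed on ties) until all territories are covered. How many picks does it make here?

2

Greedy: pick C3 (covers 6 new) → pick C7 (covers 1 new). Total picks: 2.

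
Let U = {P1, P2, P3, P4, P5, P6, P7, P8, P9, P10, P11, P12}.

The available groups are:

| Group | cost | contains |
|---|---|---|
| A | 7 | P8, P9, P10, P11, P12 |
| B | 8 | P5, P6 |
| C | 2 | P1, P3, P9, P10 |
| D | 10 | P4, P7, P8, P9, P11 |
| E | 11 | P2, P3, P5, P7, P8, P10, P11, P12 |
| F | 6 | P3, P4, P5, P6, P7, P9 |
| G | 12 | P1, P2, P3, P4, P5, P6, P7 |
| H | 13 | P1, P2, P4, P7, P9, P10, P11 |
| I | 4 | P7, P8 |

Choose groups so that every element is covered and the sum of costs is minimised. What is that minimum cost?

19

A, G together cover every element (A ∪ G = {P1, P2, P3, P4, P5, P6, P7, P8, P9, P10, P11, P12}); total cost 7 + 12 = 19.
The greedy pick C, F, A, E costs 26; no covering selection beats 19.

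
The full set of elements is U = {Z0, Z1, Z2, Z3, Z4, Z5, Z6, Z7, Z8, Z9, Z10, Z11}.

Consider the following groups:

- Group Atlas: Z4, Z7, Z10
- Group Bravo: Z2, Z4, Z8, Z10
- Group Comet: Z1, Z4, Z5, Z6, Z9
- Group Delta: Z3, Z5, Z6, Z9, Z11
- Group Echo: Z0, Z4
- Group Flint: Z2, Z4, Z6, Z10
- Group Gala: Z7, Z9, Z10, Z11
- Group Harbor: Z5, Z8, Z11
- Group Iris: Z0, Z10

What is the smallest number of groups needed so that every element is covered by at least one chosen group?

Bravo and Comet and Delta and Gala and Iris together: Bravo ∪ Comet ∪ Delta ∪ Gala ∪ Iris = {Z0, Z1, Z2, Z3, Z4, Z5, Z6, Z7, Z8, Z9, Z10, Z11} — every element is covered.
No 4 of the 9 groups cover everything (all 126 combinations miss at least one element), so 5 is optimal.

5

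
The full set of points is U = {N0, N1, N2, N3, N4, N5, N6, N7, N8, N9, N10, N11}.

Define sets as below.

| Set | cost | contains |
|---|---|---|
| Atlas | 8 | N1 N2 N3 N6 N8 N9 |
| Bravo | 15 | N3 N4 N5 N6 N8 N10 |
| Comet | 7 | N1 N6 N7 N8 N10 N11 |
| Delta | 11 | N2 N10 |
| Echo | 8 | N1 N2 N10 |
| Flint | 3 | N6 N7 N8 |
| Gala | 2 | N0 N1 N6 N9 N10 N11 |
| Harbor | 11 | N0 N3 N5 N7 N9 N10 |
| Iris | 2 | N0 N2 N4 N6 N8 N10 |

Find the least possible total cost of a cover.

15

Gala, Harbor, Iris together cover every point (Gala ∪ Harbor ∪ Iris = {N0, N1, N2, N3, N4, N5, N6, N7, N8, N9, N10, N11}); total cost 2 + 11 + 2 = 15.
The greedy pick Gala, Iris, Flint, Harbor costs 18; no covering selection beats 15.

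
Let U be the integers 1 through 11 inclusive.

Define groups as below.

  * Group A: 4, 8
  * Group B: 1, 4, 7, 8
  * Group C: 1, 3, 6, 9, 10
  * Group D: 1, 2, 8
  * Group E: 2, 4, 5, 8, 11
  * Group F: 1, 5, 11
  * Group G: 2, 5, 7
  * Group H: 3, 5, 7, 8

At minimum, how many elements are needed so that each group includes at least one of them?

The 3 elements {1, 7, 8} hit every group.
The groups A, C, G are pairwise disjoint, so any hitting set needs a separate element for each — at least 3. Hence 3 is optimal.

3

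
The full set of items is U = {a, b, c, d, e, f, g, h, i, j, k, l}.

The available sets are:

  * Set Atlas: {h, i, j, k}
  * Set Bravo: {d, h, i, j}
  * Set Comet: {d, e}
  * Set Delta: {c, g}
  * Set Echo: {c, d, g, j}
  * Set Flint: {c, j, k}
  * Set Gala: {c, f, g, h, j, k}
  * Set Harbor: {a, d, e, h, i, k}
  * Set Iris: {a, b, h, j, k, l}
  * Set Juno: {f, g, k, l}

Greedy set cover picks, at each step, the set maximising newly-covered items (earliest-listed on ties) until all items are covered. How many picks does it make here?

Greedy: pick Gala (covers 6 new) → pick Harbor (covers 4 new) → pick Iris (covers 2 new). Total picks: 3.

3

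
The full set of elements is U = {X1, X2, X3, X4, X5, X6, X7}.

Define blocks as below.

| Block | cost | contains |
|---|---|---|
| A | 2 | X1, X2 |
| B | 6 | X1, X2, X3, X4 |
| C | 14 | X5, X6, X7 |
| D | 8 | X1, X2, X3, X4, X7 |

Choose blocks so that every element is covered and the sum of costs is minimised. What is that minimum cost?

B, C together cover every element (B ∪ C = {X1, X2, X3, X4, X5, X6, X7}); total cost 6 + 14 = 20.
The greedy pick A, D, C costs 24; no covering selection beats 20.

20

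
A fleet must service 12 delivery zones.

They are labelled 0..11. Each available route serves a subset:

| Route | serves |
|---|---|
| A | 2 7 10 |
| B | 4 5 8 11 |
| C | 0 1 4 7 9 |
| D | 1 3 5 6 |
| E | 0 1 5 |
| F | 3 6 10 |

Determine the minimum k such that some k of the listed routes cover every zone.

4

A and B and C and D together: A ∪ B ∪ C ∪ D = {0, 1, 2, 3, 4, 5, 6, 7, 8, 9, 10, 11} — every zone is covered.
Only A contains 2, so A is forced; the remaining 9 zones need at least 3 more routes (each remaining route adds at most 4) — so at least 4 routes are needed, and 4 is optimal.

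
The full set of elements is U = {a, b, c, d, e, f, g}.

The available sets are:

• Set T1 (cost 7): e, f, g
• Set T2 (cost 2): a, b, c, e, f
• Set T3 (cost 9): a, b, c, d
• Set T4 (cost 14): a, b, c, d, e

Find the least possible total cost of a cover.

16

T1, T3 together cover every element (T1 ∪ T3 = {a, b, c, d, e, f, g}); total cost 7 + 9 = 16.
The greedy pick T2, T1, T3 costs 18; no covering selection beats 16.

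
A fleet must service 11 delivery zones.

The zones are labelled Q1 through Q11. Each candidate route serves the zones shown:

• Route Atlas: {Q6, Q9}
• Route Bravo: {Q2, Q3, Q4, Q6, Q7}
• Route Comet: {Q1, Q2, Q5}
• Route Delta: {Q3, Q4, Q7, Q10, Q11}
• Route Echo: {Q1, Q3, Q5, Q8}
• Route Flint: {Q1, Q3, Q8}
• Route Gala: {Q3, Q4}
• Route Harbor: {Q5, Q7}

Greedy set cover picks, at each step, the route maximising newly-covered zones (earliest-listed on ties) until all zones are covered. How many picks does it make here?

4

Greedy: pick Bravo (covers 5 new) → pick Echo (covers 3 new) → pick Delta (covers 2 new) → pick Atlas (covers 1 new). Total picks: 4.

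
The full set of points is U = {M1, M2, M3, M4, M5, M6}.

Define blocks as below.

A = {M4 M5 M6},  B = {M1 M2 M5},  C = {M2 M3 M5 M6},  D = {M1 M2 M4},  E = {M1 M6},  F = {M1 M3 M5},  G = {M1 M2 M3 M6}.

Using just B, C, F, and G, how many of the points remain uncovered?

Union of B, C, F, G = {M1, M2, M3, M5, M6}.
Not covered: M4 — 1 point.

1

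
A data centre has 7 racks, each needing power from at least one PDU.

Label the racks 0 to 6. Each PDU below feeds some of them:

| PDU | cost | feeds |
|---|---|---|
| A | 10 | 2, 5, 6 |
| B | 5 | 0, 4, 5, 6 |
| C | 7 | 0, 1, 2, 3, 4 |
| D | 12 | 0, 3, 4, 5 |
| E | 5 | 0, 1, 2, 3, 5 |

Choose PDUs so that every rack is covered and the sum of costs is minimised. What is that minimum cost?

B, E together cover every rack (B ∪ E = {0, 1, 2, 3, 4, 5, 6}); total cost 5 + 5 = 10.
No covering selection has total cost below 10.

10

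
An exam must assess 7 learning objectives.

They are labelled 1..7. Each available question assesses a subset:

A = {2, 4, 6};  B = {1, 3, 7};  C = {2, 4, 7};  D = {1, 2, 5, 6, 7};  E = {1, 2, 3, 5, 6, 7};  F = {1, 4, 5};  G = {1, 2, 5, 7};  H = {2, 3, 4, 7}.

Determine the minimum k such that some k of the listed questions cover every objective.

2

Take {E, H}. Their union is {1, 2, 3, 4, 5, 6, 7}, which is all 7 objectives.
No single question has all 7 objectives (the largest, E, has 6), so 2 is optimal.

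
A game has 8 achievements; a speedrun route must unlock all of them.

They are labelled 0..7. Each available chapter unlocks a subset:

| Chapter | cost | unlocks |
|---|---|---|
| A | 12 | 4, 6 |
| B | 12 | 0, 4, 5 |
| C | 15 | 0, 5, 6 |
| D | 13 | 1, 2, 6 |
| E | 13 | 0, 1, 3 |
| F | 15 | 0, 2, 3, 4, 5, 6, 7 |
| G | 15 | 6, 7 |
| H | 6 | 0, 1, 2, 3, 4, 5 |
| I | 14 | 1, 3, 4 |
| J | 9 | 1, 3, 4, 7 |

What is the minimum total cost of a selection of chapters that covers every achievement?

21

G, H together cover every achievement (G ∪ H = {0, 1, 2, 3, 4, 5, 6, 7}); total cost 15 + 6 = 21.
No covering selection has total cost below 21.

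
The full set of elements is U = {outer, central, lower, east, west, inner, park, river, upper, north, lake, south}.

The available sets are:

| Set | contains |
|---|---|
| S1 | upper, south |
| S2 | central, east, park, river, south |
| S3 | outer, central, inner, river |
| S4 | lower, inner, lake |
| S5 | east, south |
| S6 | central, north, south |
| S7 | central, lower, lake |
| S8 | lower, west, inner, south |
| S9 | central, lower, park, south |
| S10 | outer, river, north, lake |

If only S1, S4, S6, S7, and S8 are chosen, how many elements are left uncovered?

Union of S1, S4, S6, S7, S8 = {central, lower, west, inner, upper, north, lake, south}.
Not covered: outer, east, park, river — 4 elements.

4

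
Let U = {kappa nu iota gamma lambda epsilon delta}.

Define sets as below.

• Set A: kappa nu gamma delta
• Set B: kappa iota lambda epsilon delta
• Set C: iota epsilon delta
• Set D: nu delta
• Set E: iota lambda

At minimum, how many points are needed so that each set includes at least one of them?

2

H = {lambda, delta} meets every set (each contains at least one member of H), and |H| = 2.
The sets D, E are pairwise disjoint, so any hitting set needs a separate point for each — at least 2. Hence 2 is optimal.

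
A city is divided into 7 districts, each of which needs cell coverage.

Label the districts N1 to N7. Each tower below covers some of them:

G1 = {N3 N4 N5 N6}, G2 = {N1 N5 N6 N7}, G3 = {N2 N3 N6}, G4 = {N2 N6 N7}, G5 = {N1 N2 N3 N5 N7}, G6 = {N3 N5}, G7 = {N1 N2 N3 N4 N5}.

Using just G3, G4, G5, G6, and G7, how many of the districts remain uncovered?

0

Union of G3, G4, G5, G6, G7 = {N1, N2, N3, N4, N5, N6, N7} — that's every district, so 0 are uncovered.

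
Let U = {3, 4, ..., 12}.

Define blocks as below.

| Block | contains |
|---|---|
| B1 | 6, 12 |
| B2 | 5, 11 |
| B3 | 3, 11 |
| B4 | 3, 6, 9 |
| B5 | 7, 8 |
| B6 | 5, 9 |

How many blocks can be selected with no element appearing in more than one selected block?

4

B1, B3, B5, B6 are pairwise disjoint (B1={6,12}; B3={3,11}; B5={7,8}; B6={5,9}).
Every remaining block overlaps one of these, and no 5 of the listed blocks are pairwise disjoint, so 4 is the maximum.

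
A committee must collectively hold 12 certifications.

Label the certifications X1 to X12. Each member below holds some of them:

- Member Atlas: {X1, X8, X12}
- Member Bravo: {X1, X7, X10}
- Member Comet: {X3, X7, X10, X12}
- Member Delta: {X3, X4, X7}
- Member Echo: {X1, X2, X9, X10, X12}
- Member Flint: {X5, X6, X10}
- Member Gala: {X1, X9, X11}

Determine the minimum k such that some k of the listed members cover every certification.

Atlas and Delta and Echo and Flint and Gala together: Atlas ∪ Delta ∪ Echo ∪ Flint ∪ Gala = {X1, X2, X3, X4, X5, X6, X7, X8, X9, X10, X11, X12} — every certification is covered.
No 4 of the 7 members cover everything (all 35 combinations miss at least one certification), so 5 is optimal.

5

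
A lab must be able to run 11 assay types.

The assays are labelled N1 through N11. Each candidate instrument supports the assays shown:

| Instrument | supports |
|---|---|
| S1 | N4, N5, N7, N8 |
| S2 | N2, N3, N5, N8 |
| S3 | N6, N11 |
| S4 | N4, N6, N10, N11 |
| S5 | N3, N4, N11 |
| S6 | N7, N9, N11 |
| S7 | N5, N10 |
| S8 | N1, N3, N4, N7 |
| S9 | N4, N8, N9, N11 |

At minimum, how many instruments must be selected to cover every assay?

Take {S2, S4, S8, S9}. Their union is {N1, N2, N3, N4, N5, N6, N7, N8, N9, N10, N11}, which is all 11 assays.
Only S8 contains N1, so S8 is forced; the remaining 7 assays need at least 3 more instruments (each remaining instrument adds at most 3) — so at least 4 instruments are needed, and 4 is optimal.

4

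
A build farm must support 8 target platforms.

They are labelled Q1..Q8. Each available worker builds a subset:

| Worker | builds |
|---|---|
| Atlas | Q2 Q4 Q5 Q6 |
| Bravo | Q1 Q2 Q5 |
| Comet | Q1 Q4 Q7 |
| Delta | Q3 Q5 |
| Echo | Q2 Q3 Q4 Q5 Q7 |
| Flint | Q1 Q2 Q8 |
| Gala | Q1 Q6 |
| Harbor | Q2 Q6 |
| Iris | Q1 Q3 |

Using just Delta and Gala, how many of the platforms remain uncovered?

Union of Delta, Gala = {Q1, Q3, Q5, Q6}.
Not covered: Q2, Q4, Q7, Q8 — 4 platforms.

4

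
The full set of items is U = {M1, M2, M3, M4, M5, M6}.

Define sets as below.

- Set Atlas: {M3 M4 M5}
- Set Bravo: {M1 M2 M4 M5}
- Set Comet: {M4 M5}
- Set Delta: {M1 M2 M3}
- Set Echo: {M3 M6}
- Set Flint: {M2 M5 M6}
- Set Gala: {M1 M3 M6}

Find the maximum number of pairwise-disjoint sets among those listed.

2

Comet, Delta are pairwise disjoint (Comet={M4,M5}; Delta={M1,M2,M3}).
Every remaining set overlaps one of these, and no 3 of the listed sets are pairwise disjoint, so 2 is the maximum.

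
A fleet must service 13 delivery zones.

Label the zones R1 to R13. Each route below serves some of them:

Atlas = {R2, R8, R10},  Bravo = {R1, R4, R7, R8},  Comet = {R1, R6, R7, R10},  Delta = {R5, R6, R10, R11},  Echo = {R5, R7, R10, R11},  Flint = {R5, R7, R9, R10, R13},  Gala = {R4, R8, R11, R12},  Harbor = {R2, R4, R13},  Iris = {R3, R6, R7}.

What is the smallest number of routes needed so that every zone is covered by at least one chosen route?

5

Atlas and Bravo and Flint and Gala and Iris together: Atlas ∪ Bravo ∪ Flint ∪ Gala ∪ Iris = {R1, R2, R3, R4, R5, R6, R7, R8, R9, R10, R11, R12, R13} — every zone is covered.
No 4 of the 9 routes cover everything (all 126 combinations miss at least one zone), so 5 is optimal.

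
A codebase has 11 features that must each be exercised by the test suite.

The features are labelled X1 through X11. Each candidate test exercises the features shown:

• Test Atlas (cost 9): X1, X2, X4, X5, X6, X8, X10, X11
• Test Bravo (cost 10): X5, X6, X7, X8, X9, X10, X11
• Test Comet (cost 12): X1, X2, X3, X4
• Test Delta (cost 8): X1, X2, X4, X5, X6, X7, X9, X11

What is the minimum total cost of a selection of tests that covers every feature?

22

Bravo, Comet together cover every feature (Bravo ∪ Comet = {X1, X2, X3, X4, X5, X6, X7, X8, X9, X10, X11}); total cost 10 + 12 = 22.
The greedy pick Delta, Atlas, Comet costs 29; no covering selection beats 22.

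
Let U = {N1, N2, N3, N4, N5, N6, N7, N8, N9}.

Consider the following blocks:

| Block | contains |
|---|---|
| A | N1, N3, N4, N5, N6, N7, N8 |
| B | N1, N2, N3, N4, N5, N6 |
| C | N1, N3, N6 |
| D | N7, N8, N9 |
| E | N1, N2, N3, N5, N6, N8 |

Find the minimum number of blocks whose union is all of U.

2

Take {B, D}. Their union is {N1, N2, N3, N4, N5, N6, N7, N8, N9}, which is all 9 points.
No single block has all 9 points (the largest, A, has 7), so 2 is optimal.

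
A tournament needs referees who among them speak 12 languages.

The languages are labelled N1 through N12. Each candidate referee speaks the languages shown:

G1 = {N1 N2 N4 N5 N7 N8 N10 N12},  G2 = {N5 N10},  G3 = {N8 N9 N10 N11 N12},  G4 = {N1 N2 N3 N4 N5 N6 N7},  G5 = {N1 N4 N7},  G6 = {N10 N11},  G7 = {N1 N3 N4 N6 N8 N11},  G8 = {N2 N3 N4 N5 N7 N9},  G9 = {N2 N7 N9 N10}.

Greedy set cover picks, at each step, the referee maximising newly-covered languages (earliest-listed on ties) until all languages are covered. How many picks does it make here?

Greedy: pick G1 (covers 8 new) → pick G7 (covers 3 new) → pick G3 (covers 1 new). Total picks: 3.
(The true minimum cover uses only 2 referees, so greedy is not optimal here.)

3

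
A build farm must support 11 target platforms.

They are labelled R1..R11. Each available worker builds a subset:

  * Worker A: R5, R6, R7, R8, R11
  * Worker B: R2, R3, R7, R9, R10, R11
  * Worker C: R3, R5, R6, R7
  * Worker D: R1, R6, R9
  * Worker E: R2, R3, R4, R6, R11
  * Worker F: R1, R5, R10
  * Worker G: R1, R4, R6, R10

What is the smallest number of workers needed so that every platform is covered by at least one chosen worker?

3

Take {A, B, G}. Their union is {R1, R2, R3, R4, R5, R6, R7, R8, R9, R10, R11}, which is all 11 platforms.
Only A contains R8, so A is forced; the remaining 6 platforms need at least 2 more workers (each remaining worker adds at most 4) — so at least 3 workers are needed, and 3 is optimal.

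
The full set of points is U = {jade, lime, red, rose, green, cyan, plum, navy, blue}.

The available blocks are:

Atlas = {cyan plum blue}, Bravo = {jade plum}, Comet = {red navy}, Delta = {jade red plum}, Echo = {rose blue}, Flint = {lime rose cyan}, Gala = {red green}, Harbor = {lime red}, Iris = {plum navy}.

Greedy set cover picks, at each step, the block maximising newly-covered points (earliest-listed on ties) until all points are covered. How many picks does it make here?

5

Greedy: pick Atlas (covers 3 new) → pick Comet (covers 2 new) → pick Flint (covers 2 new) → pick Bravo (covers 1 new) → pick Gala (covers 1 new). Total picks: 5.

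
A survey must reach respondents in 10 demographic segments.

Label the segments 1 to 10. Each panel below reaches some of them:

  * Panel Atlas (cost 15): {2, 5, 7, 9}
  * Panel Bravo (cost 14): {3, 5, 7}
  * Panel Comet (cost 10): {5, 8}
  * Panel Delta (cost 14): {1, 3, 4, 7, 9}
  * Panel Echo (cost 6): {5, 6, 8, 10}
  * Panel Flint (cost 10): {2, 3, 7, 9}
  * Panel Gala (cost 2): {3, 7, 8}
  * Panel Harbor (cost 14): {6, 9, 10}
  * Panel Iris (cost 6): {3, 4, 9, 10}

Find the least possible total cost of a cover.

Delta, Echo, Flint together cover every segment (Delta ∪ Echo ∪ Flint = {1, 2, 3, 4, 5, 6, 7, 8, 9, 10}); total cost 14 + 6 + 10 = 30.
The greedy pick Gala, Echo, Iris, Flint, Delta costs 38; no covering selection beats 30.

30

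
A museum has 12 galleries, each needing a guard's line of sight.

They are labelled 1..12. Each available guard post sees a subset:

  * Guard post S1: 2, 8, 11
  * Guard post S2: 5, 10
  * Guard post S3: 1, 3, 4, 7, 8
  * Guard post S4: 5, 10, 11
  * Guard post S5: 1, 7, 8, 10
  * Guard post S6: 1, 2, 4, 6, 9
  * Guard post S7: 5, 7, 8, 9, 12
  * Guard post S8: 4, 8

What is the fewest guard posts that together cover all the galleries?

4

S3 and S4 and S6 and S7 together: S3 ∪ S4 ∪ S6 ∪ S7 = {1, 2, 3, 4, 5, 6, 7, 8, 9, 10, 11, 12} — every gallery is covered.
Only S3 contains 3, so S3 is forced; the remaining 7 galleries need at least 3 more guard posts (each remaining guard post adds at most 3) — so at least 4 guard posts are needed, and 4 is optimal.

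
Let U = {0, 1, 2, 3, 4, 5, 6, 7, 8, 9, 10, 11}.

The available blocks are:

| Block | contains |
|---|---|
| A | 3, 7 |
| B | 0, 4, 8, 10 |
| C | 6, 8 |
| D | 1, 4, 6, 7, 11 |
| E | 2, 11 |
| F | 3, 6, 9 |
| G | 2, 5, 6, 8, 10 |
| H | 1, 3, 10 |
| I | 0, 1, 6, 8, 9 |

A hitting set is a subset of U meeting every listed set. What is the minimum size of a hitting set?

T = {3, 8, 11} meets every block (each contains at least one member of T), and |T| = 3.
The blocks A, B, E are pairwise disjoint, so any hitting set needs a separate item for each — at least 3. Hence 3 is optimal.

3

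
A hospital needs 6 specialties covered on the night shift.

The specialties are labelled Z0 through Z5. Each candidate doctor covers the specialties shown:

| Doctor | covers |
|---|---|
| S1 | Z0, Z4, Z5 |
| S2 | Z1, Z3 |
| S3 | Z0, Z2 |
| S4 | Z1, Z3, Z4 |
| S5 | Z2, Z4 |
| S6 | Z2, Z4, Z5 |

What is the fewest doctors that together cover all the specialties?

Take {S1, S3, S4}. Their union is {Z0, Z1, Z2, Z3, Z4, Z5}, which is all 6 specialties.
No 2 of the 6 doctors cover everything (all 15 combinations miss at least one specialty), so 3 is optimal.

3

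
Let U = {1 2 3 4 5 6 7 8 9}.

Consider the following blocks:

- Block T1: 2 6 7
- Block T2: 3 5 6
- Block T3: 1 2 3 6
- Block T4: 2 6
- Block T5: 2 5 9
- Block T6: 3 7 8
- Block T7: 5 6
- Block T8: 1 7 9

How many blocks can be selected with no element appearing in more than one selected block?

2

T4, T6 are pairwise disjoint (T4={2,6}; T6={3,7,8}).
Every remaining block overlaps one of these, and no 3 of the listed blocks are pairwise disjoint, so 2 is the maximum.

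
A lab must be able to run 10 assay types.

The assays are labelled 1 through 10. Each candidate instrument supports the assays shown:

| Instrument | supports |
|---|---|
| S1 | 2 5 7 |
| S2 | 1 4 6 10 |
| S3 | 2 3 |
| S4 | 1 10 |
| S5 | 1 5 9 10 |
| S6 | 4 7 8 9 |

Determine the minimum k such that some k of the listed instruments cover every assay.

4

Take {S2, S3, S5, S6}. Their union is {1, 2, 3, 4, 5, 6, 7, 8, 9, 10}, which is all 10 assays.
No 3 of the 6 instruments cover everything (all 20 combinations miss at least one assay), so 4 is optimal.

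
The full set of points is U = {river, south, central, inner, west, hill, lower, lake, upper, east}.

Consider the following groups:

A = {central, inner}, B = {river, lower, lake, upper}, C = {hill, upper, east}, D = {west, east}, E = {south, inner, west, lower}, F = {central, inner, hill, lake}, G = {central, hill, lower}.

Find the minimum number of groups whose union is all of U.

B and D and E and F together: B ∪ D ∪ E ∪ F = {river, south, central, inner, west, hill, lower, lake, upper, east} — every point is covered.
No 3 of the 7 groups cover everything (all 35 combinations miss at least one point), so 4 is optimal.

4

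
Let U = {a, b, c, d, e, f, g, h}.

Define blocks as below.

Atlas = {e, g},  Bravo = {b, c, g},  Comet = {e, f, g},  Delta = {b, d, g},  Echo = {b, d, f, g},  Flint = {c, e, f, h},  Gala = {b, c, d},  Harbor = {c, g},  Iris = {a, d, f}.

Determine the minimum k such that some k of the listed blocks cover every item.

3

Delta and Flint and Iris together: Delta ∪ Flint ∪ Iris = {a, b, c, d, e, f, g, h} — every item is covered.
Only Iris contains a, so Iris is forced; the remaining 5 items need at least 2 more blocks (each remaining block adds at most 3) — so at least 3 blocks are needed, and 3 is optimal.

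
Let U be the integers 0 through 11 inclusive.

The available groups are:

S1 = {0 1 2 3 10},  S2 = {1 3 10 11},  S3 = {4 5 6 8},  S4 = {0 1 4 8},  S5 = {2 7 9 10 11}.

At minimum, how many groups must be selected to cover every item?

S1 and S3 and S5 together: S1 ∪ S3 ∪ S5 = {0, 1, 2, 3, 4, 5, 6, 7, 8, 9, 10, 11} — every item is covered.
Each group has at most 5 items, and 2·5 = 10 < 12 — so at least 3 groups are needed, and 3 is optimal.

3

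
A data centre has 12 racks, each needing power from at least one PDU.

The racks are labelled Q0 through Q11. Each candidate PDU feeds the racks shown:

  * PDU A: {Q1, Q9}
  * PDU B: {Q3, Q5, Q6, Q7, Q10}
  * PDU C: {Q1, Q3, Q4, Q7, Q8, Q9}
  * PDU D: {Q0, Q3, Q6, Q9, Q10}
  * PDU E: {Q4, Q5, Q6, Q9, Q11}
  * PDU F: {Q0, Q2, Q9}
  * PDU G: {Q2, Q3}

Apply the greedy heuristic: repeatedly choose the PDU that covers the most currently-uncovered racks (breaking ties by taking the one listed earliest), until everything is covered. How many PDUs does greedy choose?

4

Greedy: pick C (covers 6 new) → pick B (covers 3 new) → pick F (covers 2 new) → pick E (covers 1 new). Total picks: 4.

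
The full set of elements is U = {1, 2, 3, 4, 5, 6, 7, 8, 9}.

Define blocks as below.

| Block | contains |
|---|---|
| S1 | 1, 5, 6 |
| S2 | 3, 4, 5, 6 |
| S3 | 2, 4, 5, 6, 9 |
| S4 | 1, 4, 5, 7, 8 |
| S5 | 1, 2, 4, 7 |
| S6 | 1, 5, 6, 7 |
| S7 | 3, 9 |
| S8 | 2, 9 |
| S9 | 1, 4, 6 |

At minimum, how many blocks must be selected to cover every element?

Take {S2, S4, S8}. Their union is {1, 2, 3, 4, 5, 6, 7, 8, 9}, which is all 9 elements.
Only S4 contains 8, so S4 is forced; the remaining 4 elements need at least 2 more blocks (each remaining block adds at most 3) — so at least 3 blocks are needed, and 3 is optimal.

3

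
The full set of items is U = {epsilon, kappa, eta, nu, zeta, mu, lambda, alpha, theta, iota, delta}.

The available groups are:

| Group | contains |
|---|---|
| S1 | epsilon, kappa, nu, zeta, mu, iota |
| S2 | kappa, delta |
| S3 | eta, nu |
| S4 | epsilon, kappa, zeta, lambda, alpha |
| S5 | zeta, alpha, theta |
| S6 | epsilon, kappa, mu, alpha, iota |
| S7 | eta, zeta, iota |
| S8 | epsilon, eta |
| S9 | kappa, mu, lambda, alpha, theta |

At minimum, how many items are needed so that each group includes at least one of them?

3

The 3 items {kappa, eta, zeta} hit every group.
The groups S2, S5, S8 are pairwise disjoint, so any hitting set needs a separate item for each — at least 3. Hence 3 is optimal.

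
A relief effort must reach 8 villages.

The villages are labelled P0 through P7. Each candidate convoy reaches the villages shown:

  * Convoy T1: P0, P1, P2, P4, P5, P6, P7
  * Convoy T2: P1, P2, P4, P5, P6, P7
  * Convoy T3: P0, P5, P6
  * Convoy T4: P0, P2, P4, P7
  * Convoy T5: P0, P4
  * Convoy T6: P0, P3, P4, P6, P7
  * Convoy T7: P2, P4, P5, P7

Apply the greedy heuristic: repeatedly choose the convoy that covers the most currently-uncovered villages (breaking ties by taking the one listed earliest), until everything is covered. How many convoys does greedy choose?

Greedy: pick T1 (covers 7 new) → pick T6 (covers 1 new). Total picks: 2.

2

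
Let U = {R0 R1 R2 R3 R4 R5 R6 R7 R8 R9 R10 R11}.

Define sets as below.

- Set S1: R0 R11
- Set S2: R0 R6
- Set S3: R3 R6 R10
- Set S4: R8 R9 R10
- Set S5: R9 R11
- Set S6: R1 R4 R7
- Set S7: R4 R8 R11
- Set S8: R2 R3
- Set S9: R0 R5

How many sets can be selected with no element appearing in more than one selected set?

S5, S6, S8, S9 are pairwise disjoint (S5={R9,R11}; S6={R1,R4,R7}; S8={R2,R3}; S9={R0,R5}).
Every remaining set overlaps one of these, and no 5 of the listed sets are pairwise disjoint, so 4 is the maximum.

4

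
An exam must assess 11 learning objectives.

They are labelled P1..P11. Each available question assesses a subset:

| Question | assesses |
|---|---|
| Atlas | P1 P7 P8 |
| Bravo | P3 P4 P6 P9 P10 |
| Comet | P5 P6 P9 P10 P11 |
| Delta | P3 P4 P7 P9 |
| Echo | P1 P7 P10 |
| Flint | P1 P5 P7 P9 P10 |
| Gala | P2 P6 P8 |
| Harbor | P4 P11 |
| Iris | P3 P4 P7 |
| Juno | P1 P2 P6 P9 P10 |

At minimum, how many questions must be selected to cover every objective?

4

Take {Atlas, Comet, Delta, Gala}. Their union is {P1, P2, P3, P4, P5, P6, P7, P8, P9, P10, P11}, which is all 11 objectives.
No 3 of the 10 questions cover everything (all 120 combinations miss at least one objective), so 4 is optimal.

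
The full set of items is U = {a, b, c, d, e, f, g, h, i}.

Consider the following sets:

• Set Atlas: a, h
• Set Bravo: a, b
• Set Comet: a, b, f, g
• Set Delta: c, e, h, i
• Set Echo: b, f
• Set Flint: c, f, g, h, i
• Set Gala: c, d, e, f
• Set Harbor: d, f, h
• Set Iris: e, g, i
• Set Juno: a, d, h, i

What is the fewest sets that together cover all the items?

3

Comet and Delta and Juno together: Comet ∪ Delta ∪ Juno = {a, b, c, d, e, f, g, h, i} — every item is covered.
No 2 of the 10 sets cover everything (all 45 combinations miss at least one item), so 3 is optimal.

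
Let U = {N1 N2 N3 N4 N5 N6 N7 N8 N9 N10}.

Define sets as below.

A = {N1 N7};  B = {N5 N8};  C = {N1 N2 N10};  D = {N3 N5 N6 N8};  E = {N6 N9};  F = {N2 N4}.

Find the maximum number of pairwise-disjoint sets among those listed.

4

A, B, E, F are pairwise disjoint (A={N1,N7}; B={N5,N8}; E={N6,N9}; F={N2,N4}).
Every remaining set overlaps one of these, and no 5 of the listed sets are pairwise disjoint, so 4 is the maximum.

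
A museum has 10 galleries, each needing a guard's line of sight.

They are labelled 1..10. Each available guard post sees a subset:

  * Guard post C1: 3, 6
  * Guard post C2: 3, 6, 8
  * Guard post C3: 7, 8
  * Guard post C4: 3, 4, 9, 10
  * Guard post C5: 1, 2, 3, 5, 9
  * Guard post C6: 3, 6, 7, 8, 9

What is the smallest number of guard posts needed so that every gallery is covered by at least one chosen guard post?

3

C4 and C5 and C6 together: C4 ∪ C5 ∪ C6 = {1, 2, 3, 4, 5, 6, 7, 8, 9, 10} — every gallery is covered.
Only C5 contains 1, so C5 is forced; the remaining 5 galleries need at least 2 more guard posts (each remaining guard post adds at most 3) — so at least 3 guard posts are needed, and 3 is optimal.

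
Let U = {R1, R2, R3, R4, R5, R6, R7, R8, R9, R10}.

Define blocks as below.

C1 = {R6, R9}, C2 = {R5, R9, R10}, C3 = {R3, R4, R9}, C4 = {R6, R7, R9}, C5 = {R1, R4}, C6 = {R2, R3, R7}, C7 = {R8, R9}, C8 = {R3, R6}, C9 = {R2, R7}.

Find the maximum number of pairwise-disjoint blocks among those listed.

4

C2, C5, C8, C9 are pairwise disjoint (C2={R5,R9,R10}; C5={R1,R4}; C8={R3,R6}; C9={R2,R7}).
Every remaining block overlaps one of these, and no 5 of the listed blocks are pairwise disjoint, so 4 is the maximum.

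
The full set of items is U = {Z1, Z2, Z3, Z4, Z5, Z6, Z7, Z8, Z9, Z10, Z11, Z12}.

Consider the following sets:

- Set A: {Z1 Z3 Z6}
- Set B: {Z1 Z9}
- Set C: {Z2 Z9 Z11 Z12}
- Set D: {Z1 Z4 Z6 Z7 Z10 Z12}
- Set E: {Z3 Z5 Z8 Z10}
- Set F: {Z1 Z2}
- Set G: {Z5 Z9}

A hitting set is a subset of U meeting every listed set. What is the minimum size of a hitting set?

Take H = {Z1, Z3, Z9}. Each listed set contains at least one of these, so H is a hitting set of size 3.
No choice of 2 items meets every set, so 3 is the minimum.

3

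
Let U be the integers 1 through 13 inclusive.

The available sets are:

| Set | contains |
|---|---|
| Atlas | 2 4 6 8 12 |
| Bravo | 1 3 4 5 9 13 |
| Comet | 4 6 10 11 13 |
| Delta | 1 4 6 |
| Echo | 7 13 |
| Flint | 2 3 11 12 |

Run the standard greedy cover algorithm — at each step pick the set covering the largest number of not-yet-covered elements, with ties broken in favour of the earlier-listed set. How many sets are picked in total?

Greedy: pick Bravo (covers 6 new) → pick Atlas (covers 4 new) → pick Comet (covers 2 new) → pick Echo (covers 1 new). Total picks: 4.

4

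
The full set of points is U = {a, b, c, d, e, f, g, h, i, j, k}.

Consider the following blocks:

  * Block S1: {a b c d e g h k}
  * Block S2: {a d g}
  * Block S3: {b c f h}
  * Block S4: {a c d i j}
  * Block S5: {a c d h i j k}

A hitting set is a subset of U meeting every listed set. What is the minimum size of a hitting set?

2

The 2 points {c, g} hit every block.
The blocks S2, S3 are pairwise disjoint, so any hitting set needs a separate point for each — at least 2. Hence 2 is optimal.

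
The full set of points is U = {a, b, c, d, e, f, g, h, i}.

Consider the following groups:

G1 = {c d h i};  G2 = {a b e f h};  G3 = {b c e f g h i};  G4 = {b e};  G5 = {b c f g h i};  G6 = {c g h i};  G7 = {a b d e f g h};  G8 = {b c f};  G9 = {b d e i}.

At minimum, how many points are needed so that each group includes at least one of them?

2

Take T = {b, i}. Each listed group contains at least one of these, so T is a hitting set of size 2.
The groups G4, G6 are pairwise disjoint, so any hitting set needs a separate point for each — at least 2. Hence 2 is optimal.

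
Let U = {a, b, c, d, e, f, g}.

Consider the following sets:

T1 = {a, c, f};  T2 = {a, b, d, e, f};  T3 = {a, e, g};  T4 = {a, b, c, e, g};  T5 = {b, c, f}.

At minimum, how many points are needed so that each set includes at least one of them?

2

Take H = {f, g}. Each listed set contains at least one of these, so H is a hitting set of size 2.
The sets T3, T5 are pairwise disjoint, so any hitting set needs a separate point for each — at least 2. Hence 2 is optimal.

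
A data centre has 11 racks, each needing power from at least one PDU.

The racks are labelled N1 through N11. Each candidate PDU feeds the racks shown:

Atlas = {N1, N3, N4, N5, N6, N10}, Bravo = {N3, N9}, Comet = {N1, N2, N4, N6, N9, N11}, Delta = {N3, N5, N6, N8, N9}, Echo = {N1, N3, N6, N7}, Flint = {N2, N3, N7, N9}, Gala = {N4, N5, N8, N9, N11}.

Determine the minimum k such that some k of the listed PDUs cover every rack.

Atlas and Flint and Gala together: Atlas ∪ Flint ∪ Gala = {N1, N2, N3, N4, N5, N6, N7, N8, N9, N10, N11} — every rack is covered.
Only Atlas contains N10, so Atlas is forced; the remaining 5 racks need at least 2 more PDUs (each remaining PDU adds at most 3) — so at least 3 PDUs are needed, and 3 is optimal.

3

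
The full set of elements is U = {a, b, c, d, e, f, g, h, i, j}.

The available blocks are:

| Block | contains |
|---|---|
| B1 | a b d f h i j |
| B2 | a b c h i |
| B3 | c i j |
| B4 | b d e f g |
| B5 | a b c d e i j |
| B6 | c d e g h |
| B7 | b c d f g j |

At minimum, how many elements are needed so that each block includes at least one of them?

The 2 elements {d, i} hit every block.
The blocks B3, B4 are pairwise disjoint, so any hitting set needs a separate element for each — at least 2. Hence 2 is optimal.

2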